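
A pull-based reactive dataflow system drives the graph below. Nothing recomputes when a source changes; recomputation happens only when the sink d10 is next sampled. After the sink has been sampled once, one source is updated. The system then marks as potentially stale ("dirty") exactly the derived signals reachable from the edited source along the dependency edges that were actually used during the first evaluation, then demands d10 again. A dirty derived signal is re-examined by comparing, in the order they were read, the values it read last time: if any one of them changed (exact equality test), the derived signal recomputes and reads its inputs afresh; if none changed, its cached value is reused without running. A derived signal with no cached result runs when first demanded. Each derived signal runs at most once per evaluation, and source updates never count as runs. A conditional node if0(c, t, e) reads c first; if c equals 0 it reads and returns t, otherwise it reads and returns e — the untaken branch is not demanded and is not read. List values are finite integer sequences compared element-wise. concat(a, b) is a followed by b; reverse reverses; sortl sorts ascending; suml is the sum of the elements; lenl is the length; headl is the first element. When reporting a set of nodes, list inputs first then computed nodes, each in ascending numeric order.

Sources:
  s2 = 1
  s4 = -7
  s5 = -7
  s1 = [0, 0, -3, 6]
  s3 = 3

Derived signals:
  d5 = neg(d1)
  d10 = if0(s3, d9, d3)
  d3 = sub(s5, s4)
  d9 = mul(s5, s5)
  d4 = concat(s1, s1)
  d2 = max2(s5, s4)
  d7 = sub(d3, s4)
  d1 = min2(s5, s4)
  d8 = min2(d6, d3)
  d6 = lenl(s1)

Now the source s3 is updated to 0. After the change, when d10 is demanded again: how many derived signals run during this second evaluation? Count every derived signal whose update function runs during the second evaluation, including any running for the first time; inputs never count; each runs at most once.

First evaluation (everything demanded from the output):
  d3 = sub(-7, -7) = 0
  d10 = if0(s3=3 -> else branch d3) = 0

Propagation after the edit:
  d9: demanded for the first time — runs, produces 49.
  d10: runs — s3 3->0; result 49.

Key observation: a condition flipped, so demand reaches new nodes — d9 runs for the first time.

Derived signals that run: d9, d10 — 2 in total.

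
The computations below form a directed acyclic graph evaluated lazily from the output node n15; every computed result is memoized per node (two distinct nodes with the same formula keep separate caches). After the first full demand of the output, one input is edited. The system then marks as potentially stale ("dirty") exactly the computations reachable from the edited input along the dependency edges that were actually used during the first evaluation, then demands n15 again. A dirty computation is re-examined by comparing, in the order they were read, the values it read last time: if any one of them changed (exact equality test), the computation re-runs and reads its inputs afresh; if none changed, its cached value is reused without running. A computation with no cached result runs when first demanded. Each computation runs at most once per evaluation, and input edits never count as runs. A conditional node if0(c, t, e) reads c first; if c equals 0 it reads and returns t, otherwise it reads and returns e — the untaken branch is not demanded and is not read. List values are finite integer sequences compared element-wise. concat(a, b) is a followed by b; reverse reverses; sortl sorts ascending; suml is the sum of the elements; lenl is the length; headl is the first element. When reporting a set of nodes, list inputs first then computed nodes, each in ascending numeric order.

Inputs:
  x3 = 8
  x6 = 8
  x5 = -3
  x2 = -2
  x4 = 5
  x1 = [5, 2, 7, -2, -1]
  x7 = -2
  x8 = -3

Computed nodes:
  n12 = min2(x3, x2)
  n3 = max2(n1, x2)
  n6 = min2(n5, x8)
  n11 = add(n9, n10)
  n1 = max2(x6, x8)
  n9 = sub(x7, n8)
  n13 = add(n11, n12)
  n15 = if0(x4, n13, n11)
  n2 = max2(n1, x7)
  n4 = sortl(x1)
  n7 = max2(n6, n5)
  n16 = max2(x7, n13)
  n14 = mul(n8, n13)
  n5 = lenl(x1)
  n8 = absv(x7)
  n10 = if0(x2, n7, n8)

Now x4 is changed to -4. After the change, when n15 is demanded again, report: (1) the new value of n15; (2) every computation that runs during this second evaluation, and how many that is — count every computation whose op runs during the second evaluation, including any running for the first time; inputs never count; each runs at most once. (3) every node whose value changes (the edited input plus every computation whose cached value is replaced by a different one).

Demanding n15 again yields -2.
1 computations run: n15.
The nodes whose values change: x4.

First demand of the output computes:
  n8 = absv(-2) = 2
  n9 = sub(-2, 2) = -4
  n10 = if0(x2=-2 -> else branch n8) = 2
  n11 = add(-4, 2) = -2
  n15 = if0(x4=5 -> else branch n11) = -2

After the edit, cleaning proceeds:
  n15: a read changed (x4 5->-4) — executes, giving -2 — identical to its old value.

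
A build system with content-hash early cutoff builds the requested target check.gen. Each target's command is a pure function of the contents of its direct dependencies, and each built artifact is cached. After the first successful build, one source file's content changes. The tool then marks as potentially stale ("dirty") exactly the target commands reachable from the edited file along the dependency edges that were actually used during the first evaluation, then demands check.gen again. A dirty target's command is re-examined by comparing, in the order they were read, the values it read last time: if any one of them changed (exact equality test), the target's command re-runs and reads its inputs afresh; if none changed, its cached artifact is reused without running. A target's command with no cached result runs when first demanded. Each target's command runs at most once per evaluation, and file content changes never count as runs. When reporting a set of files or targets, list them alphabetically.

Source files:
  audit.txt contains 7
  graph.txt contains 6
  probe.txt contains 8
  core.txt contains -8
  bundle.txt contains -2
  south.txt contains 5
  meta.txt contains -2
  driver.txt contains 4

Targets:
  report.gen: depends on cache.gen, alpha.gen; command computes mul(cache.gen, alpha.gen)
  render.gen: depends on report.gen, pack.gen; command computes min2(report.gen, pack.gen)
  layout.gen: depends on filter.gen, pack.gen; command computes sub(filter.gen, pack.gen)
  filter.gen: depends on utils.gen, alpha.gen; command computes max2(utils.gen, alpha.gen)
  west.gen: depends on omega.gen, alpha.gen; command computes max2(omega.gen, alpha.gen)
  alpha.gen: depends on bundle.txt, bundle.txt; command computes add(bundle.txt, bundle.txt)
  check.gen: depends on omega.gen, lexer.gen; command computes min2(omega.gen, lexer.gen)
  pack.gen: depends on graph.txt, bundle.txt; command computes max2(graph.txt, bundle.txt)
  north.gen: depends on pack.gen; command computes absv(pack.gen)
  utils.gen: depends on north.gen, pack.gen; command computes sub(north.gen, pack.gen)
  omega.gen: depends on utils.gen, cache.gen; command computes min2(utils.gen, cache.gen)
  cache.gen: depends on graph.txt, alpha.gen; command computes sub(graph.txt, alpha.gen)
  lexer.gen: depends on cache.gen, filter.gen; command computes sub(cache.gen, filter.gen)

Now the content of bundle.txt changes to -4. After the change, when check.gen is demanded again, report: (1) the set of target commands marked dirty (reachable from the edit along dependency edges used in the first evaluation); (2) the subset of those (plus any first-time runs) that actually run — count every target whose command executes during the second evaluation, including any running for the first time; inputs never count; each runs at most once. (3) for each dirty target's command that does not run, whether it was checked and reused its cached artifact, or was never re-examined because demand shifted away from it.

First evaluation (everything demanded from the output):
  alpha.gen = add(-2, -2) = -4
  cache.gen = sub(6, -4) = 10
  pack.gen = max2(6, -2) = 6
  north.gen = absv(6) = 6
  utils.gen = sub(6, 6) = 0
  filter.gen = max2(0, -4) = 0
  lexer.gen = sub(10, 0) = 10
  omega.gen = min2(0, 10) = 0
  check.gen = min2(0, 10) = 0

Propagation after the edit:
  alpha.gen: runs — bundle.txt -2->-4; bundle.txt -2->-4; result -8.
  cache.gen: runs — alpha.gen -4->-8; result 14.
  pack.gen: runs — bundle.txt -2->-4; result 6 (same value as before).
  north.gen: checked — values it read are unchanged (pack.gen unchanged); reused cached 6 without running.
  utils.gen: checked — values it read are unchanged (north.gen unchanged, pack.gen unchanged); reused cached 0 without running.
  filter.gen: runs — alpha.gen -4->-8; result 0 (same value as before).
  lexer.gen: runs — cache.gen 10->14; result 14.
  omega.gen: runs — cache.gen 10->14; result 0 (same value as before).
  check.gen: runs — lexer.gen 10->14; result 0 (same value as before).

Key observation: the cutoff stops propagation at north.gen — its inputs' values are unchanged, so it reuses its cache.

Marked dirty: alpha.gen, cache.gen, check.gen, filter.gen, lexer.gen, north.gen, omega.gen, pack.gen, utils.gen.
Target commands that run: alpha.gen, cache.gen, check.gen, filter.gen, lexer.gen, omega.gen, pack.gen — 7 in total.
Checked but reused from cache: north.gen, utils.gen.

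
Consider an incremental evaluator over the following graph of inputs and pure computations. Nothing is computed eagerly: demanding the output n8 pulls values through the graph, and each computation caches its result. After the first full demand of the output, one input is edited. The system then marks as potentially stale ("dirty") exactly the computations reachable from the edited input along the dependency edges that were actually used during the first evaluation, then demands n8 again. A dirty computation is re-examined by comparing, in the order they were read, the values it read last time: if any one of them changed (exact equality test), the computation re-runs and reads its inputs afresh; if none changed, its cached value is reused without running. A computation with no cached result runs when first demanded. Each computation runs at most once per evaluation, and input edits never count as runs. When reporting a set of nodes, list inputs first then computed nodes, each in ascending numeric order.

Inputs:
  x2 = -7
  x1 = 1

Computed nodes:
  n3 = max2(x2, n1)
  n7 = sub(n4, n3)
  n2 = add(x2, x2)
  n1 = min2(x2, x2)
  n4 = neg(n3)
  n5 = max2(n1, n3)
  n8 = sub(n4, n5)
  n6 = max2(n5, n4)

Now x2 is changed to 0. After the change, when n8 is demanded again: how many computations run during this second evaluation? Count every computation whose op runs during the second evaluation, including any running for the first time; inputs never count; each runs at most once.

Run set: n1, n3, n4, n5, n8 (5 run).

Initial pass — values computed on the first demand:
  n1 = min2(-7, -7) = -7
  n3 = max2(-7, -7) = -7
  n4 = neg(-7) = 7
  n5 = max2(-7, -7) = -7
  n8 = sub(7, -7) = 14

Second demand — change propagation:
  n1: re-runs because x2 -7->0; x2 -7->0; new result 0.
  n3: re-runs because x2 -7->0; n1 -7->0; new result 0.
  n4: re-runs because n3 -7->0; new result 0.
  n5: re-runs because n1 -7->0; n3 -7->0; new result 0.
  n8: re-runs because n4 7->0; n5 -7->0; new result 0.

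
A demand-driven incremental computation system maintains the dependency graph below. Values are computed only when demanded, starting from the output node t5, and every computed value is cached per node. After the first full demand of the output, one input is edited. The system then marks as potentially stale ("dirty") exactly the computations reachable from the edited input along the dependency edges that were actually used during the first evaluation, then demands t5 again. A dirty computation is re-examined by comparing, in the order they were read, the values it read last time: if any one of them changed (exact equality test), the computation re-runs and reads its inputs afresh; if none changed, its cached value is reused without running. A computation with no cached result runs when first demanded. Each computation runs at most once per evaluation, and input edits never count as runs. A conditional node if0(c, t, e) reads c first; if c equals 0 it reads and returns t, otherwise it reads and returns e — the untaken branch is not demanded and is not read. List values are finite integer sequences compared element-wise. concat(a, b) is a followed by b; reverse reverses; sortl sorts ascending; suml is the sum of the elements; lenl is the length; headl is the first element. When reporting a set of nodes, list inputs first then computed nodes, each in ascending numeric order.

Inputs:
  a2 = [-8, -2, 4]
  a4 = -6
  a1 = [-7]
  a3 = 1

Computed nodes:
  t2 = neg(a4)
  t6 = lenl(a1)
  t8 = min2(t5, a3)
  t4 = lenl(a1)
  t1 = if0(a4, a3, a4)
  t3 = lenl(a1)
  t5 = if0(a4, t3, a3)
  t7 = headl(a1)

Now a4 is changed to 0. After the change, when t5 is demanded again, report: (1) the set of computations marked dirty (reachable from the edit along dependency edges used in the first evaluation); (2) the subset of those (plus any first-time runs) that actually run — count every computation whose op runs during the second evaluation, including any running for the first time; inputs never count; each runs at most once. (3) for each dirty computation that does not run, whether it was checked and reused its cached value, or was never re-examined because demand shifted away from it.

First evaluation (everything demanded from the output):
  t5 = if0(a4=-6 -> else branch a3) = 1

Propagation after the edit:
  t3: demanded for the first time — runs, produces 1.
  t5: runs — a4 -6->0; result 1 (same value as before).

Key observation: a condition flipped, so demand reaches new nodes — t3 runs for the first time.

Marked dirty: t5.
Computations that run: t3, t5 — 2 in total.
Every dirty computation ran.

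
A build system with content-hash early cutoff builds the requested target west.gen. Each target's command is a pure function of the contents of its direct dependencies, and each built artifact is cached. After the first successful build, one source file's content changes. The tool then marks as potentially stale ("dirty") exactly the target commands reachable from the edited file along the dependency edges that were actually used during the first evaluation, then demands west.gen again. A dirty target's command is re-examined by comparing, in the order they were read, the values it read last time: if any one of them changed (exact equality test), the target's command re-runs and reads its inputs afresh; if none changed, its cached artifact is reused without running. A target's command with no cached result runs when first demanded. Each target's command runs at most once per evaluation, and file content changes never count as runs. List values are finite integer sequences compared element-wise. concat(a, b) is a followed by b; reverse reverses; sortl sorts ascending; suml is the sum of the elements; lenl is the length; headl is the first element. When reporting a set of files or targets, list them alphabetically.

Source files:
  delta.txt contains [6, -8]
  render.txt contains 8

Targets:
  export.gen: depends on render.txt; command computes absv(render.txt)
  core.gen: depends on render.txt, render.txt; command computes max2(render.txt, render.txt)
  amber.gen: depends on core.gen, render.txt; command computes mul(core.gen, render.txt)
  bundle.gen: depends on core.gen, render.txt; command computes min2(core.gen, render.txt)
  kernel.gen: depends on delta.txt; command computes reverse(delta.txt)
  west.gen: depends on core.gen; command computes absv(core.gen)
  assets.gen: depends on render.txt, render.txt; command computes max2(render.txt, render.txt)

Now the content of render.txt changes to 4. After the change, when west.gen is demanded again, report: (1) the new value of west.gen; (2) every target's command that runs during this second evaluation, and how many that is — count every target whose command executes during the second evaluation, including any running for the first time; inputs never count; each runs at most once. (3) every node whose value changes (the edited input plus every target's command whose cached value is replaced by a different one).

First evaluation (everything demanded from the output):
  core.gen = max2(8, 8) = 8
  west.gen = absv(8) = 8

Propagation after the edit:
  core.gen: runs — render.txt 8->4; render.txt 8->4; result 4.
  west.gen: runs — core.gen 8->4; result 4.

New value of west.gen: 4.
Target commands that run: core.gen, west.gen — 2 in total.
Values that change: core.gen, render.txt, west.gen.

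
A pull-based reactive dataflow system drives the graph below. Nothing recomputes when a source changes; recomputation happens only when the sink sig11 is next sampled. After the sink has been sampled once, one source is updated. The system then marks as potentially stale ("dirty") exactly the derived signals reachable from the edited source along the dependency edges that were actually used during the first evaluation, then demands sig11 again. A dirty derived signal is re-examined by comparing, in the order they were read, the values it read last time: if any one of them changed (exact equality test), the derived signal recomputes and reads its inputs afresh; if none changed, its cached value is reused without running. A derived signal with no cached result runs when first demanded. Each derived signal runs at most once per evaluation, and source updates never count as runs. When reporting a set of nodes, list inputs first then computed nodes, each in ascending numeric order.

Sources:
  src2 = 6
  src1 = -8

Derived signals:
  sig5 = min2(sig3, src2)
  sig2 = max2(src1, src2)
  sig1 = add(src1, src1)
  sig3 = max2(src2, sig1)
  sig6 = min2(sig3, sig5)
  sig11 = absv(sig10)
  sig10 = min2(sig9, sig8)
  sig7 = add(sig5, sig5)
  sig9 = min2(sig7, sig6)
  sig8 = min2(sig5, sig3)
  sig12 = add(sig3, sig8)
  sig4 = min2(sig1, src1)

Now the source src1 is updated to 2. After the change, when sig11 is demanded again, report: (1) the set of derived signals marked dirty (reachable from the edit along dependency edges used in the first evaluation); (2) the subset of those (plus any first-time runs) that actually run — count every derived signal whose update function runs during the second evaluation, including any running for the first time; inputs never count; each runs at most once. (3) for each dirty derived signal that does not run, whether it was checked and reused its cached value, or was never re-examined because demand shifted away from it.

Marked dirty: sig1, sig3, sig5, sig6, sig7, sig8, sig9, sig10, sig11.
Derived signals that run: sig1, sig3 — 2 in total.
Checked but reused from cache: sig5, sig6, sig7, sig8, sig9, sig10, sig11.
Key observation: the change is absorbed at sig3 — it re-runs but produces the same value, and the output's value is unchanged.

First evaluation (everything demanded from the output):
  sig1 = add(-8, -8) = -16
  sig3 = max2(6, -16) = 6
  sig5 = min2(6, 6) = 6
  sig6 = min2(6, 6) = 6
  sig7 = add(6, 6) = 12
  sig8 = min2(6, 6) = 6
  sig9 = min2(12, 6) = 6
  sig10 = min2(6, 6) = 6
  sig11 = absv(6) = 6

Propagation after the edit:
  sig1: runs — src1 -8->2; src1 -8->2; result 4.
  sig3: runs — sig1 -16->4; result 6 (same value as before).
  sig5: checked — values it read are unchanged (sig3 unchanged, src2 unchanged); reused cached 6 without running.
  sig6: checked — values it read are unchanged (sig3 unchanged, sig5 unchanged); reused cached 6 without running.
  sig7: checked — values it read are unchanged (sig5 unchanged, sig5 unchanged); reused cached 12 without running.
  sig8: checked — values it read are unchanged (sig5 unchanged, sig3 unchanged); reused cached 6 without running.
  sig9: checked — values it read are unchanged (sig7 unchanged, sig6 unchanged); reused cached 6 without running.
  sig10: checked — values it read are unchanged (sig9 unchanged, sig8 unchanged); reused cached 6 without running.
  sig11: checked — values it read are unchanged (sig10 unchanged); reused cached 6 without running.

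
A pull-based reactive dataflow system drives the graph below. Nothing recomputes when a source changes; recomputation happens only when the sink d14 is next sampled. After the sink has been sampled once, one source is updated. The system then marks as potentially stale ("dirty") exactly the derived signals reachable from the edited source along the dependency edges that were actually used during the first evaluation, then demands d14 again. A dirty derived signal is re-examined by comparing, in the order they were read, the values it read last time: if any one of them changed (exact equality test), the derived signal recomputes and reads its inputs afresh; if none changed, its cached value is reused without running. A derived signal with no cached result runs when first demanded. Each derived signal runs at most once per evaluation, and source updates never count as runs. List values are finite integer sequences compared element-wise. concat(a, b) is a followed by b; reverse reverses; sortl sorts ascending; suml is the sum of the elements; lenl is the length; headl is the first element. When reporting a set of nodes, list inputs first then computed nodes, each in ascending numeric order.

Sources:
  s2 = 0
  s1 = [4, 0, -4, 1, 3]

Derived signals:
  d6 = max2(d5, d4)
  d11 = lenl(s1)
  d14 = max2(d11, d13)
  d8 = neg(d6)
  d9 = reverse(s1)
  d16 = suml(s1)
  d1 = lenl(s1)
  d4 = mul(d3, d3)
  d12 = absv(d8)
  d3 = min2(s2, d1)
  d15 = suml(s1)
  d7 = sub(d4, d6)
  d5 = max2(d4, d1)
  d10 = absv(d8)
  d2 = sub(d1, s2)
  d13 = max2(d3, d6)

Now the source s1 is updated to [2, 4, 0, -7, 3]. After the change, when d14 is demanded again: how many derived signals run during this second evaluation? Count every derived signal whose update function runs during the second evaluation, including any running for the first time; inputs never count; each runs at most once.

First evaluation (everything demanded from the output):
  d1 = lenl([4, 0, -4, 1, 3]) = 5
  d3 = min2(0, 5) = 0
  d4 = mul(0, 0) = 0
  d5 = max2(0, 5) = 5
  d6 = max2(5, 0) = 5
  d11 = lenl([4, 0, -4, 1, 3]) = 5
  d13 = max2(0, 5) = 5
  d14 = max2(5, 5) = 5

Propagation after the edit:
  d1: runs — s1 [4, 0, -4, 1, 3]->[2, 4, 0, -7, 3]; result 5 (same value as before).
  d3: checked — values it read are unchanged (s2 unchanged, d1 unchanged); reused cached 0 without running.
  d4: checked — values it read are unchanged (d3 unchanged, d3 unchanged); reused cached 0 without running.
  d5: checked — values it read are unchanged (d4 unchanged, d1 unchanged); reused cached 5 without running.
  d6: checked — values it read are unchanged (d5 unchanged, d4 unchanged); reused cached 5 without running.
  d11: runs — s1 [4, 0, -4, 1, 3]->[2, 4, 0, -7, 3]; result 5 (same value as before).
  d13: checked — values it read are unchanged (d3 unchanged, d6 unchanged); reused cached 5 without running.
  d14: checked — values it read are unchanged (d11 unchanged, d13 unchanged); reused cached 5 without running.

Key observation: the cutoff stops propagation at d3 — its inputs' values are unchanged, so it reuses its cache.

Derived signals that run: d1, d11 — 2 in total.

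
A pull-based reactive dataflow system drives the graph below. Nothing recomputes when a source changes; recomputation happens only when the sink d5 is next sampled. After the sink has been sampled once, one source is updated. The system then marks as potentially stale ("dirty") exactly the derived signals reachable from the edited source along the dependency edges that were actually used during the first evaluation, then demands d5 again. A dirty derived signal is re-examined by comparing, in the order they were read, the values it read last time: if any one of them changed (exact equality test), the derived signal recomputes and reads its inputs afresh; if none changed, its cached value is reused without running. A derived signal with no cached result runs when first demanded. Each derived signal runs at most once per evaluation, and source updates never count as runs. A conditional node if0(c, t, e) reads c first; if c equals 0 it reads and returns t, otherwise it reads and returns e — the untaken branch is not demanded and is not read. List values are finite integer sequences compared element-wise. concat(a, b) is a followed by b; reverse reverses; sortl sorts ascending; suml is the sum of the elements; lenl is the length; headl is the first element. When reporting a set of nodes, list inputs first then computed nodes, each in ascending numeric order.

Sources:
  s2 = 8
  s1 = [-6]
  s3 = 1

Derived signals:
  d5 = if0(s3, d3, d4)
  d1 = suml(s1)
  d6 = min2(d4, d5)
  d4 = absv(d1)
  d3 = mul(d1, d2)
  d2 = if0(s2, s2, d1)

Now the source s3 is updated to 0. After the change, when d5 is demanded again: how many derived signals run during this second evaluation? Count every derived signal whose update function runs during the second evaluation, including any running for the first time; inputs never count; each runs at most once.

Derived signals that run: d2, d3, d5 — 3 in total.
Key observation: a condition flipped, so demand reaches new nodes — d2, d3 run for the first time.

First evaluation (everything demanded from the output):
  d1 = suml([-6]) = -6
  d4 = absv(-6) = 6
  d5 = if0(s3=1 -> else branch d4) = 6

Propagation after the edit:
  d2: demanded for the first time — runs, produces -6.
  d3: demanded for the first time — runs, produces 36.
  d5: runs — s3 1->0; result 36.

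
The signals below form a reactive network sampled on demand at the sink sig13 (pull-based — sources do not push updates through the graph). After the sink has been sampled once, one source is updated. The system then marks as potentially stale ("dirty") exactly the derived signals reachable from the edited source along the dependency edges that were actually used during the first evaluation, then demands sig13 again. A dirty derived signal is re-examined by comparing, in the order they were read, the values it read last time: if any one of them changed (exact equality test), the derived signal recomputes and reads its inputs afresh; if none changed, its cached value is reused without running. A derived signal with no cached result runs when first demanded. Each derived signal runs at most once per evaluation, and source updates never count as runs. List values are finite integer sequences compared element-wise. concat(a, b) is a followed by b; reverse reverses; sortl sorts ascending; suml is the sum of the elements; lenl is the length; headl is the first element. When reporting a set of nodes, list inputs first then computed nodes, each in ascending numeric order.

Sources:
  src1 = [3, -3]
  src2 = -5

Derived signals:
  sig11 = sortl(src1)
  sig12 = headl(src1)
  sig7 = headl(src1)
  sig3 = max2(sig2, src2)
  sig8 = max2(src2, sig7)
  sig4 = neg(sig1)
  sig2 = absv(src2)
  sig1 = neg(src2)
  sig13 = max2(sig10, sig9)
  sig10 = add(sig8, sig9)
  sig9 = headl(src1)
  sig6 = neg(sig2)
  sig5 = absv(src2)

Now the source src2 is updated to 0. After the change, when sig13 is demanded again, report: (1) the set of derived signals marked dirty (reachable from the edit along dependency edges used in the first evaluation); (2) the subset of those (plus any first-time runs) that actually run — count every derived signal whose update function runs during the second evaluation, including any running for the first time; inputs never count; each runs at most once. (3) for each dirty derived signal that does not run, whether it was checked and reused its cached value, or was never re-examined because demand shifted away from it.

Initial pass — values computed on the first demand:
  sig7 = headl([3, -3]) = 3
  sig8 = max2(-5, 3) = 3
  sig9 = headl([3, -3]) = 3
  sig10 = add(3, 3) = 6
  sig13 = max2(6, 3) = 6

Second demand — change propagation:
  sig8: re-runs because src2 -5->0; new result 3 (unchanged).
  sig10: re-examined; everything it read last time is the same (sig8 unchanged, sig9 unchanged) — cache 6 kept, no run.
  sig13: re-examined; everything it read last time is the same (sig10 unchanged, sig9 unchanged) — cache 6 kept, no run.

The important point: sig8 recomputes to an identical value, and the output ends up unchanged.

Dirty set: sig8, sig10, sig13.
Run set: sig8 (1 run).
Re-examined without running (cache reused): sig10, sig13.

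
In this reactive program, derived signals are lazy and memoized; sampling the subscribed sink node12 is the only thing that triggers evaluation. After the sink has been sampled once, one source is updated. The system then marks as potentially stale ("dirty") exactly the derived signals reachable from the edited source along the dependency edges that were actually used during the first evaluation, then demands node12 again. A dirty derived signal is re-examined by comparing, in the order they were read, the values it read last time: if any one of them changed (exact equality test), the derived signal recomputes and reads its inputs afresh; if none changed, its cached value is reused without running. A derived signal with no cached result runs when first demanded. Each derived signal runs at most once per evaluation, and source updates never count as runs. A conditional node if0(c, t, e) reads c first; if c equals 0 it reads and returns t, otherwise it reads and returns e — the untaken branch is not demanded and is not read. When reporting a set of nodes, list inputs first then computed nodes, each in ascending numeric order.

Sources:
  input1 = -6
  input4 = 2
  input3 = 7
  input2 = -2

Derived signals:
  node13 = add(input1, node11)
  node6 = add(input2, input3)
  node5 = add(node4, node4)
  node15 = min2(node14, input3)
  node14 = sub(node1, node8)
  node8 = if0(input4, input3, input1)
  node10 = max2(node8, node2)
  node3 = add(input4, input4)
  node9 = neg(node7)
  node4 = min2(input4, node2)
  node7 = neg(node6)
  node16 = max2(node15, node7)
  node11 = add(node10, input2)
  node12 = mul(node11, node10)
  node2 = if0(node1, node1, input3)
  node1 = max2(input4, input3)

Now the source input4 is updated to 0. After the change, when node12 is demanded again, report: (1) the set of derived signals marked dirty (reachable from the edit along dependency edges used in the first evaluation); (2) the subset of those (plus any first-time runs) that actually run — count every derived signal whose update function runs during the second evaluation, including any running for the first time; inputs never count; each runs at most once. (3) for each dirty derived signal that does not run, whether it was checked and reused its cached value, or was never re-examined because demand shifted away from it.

First demand of the output computes:
  node1 = max2(2, 7) = 7
  node2 = if0(node1=7 -> else branch input3) = 7
  node8 = if0(input4=2 -> else branch input1) = -6
  node10 = max2(-6, 7) = 7
  node11 = add(7, -2) = 5
  node12 = mul(5, 7) = 35

After the edit, cleaning proceeds:
  node1: a read changed (input4 2->0) — executes, giving 7 — identical to its old value.
  node2: dirty, but its reads are unchanged (node1 unchanged, input3 unchanged); cached 7 stands.
  node8: a read changed (input4 2->0) — executes, giving 7.
  node10: a read changed (node8 -6->7) — executes, giving 7 — identical to its old value.
  node11: dirty, but its reads are unchanged (node10 unchanged, input2 unchanged); cached 5 stands.
  node12: dirty, but its reads are unchanged (node11 unchanged, node10 unchanged); cached 35 stands.

Note where the cutoff bites: node2 is checked, finds nothing changed, and keeps its cache.

The edit dirties: node1, node2, node8, node10, node11, node12.
3 derived signals run: node1, node8, node10.
Cache hits after checking: node2, node11, node12.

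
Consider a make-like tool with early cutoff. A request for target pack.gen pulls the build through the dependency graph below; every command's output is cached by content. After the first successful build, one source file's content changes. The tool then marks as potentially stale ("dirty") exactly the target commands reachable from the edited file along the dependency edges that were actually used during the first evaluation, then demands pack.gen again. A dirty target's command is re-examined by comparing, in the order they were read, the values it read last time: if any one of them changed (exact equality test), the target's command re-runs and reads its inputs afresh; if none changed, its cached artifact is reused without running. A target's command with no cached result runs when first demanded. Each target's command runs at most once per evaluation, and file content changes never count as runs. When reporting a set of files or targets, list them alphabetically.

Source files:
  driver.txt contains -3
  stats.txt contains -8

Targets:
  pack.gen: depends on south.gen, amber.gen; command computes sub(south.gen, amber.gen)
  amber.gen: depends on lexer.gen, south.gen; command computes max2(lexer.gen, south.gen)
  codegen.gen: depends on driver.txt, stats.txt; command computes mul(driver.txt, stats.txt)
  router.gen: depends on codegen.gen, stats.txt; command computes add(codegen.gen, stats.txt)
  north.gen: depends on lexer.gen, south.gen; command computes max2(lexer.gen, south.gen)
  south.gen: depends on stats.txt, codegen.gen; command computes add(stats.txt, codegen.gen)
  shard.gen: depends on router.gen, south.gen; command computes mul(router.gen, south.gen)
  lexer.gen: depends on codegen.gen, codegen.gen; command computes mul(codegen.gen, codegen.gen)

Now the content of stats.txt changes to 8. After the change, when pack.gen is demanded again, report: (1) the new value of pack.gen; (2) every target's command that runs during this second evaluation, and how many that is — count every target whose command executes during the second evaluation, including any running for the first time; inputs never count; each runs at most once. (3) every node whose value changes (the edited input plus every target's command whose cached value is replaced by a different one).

First demand of the output computes:
  codegen.gen = mul(-3, -8) = 24
  lexer.gen = mul(24, 24) = 576
  south.gen = add(-8, 24) = 16
  amber.gen = max2(576, 16) = 576
  pack.gen = sub(16, 576) = -560

After the edit, cleaning proceeds:
  codegen.gen: a read changed (stats.txt -8->8) — executes, giving -24.
  lexer.gen: a read changed (codegen.gen 24->-24; codegen.gen 24->-24) — executes, giving 576 — identical to its old value.
  south.gen: a read changed (stats.txt -8->8; codegen.gen 24->-24) — executes, giving -16.
  amber.gen: a read changed (south.gen 16->-16) — executes, giving 576 — identical to its old value.
  pack.gen: a read changed (south.gen 16->-16) — executes, giving -592.

Demanding pack.gen again yields -592.
5 target commands run: amber.gen, codegen.gen, lexer.gen, pack.gen, south.gen.
The nodes whose values change: codegen.gen, pack.gen, south.gen, stats.txt.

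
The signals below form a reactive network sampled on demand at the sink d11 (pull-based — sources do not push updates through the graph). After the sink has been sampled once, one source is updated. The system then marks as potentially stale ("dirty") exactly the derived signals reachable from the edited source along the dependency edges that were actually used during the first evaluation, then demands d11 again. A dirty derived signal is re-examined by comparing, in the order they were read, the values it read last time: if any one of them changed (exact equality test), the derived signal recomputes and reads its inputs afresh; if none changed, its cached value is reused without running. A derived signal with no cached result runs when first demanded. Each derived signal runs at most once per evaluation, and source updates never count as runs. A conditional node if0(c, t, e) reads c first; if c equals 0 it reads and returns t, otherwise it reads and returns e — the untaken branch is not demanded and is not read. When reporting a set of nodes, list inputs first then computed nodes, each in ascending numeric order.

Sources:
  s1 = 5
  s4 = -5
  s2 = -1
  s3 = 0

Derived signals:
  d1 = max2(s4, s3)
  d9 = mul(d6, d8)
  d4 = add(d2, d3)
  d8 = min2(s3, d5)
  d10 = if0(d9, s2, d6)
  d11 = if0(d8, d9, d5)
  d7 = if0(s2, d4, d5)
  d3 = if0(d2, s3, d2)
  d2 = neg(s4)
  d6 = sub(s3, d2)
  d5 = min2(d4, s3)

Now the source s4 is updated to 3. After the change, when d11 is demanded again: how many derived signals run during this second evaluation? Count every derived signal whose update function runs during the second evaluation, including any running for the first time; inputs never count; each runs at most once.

Initial pass — values computed on the first demand:
  d2 = neg(-5) = 5
  d3 = if0(d2=5 -> else branch d2) = 5
  d4 = add(5, 5) = 10
  d5 = min2(10, 0) = 0
  d6 = sub(0, 5) = -5
  d8 = min2(0, 0) = 0
  d9 = mul(-5, 0) = 0
  d11 = if0(d8=0 -> then branch d9) = 0

Second demand — change propagation:
  d2: re-runs because s4 -5->3; new result -3.
  d3: re-runs because d2 5->-3; d2 5->-3; new result -3.
  d4: re-runs because d2 5->-3; d3 5->-3; new result -6.
  d5: re-runs because d4 10->-6; new result -6.
  d6: dirty yet unreached — the second evaluation never asks for it.
  d8: re-runs because d5 0->-6; new result -6.
  d9: dirty yet unreached — the second evaluation never asks for it.
  d11: re-runs because d8 0->-6; new result -6.

The important point: the flipped condition redirects demand; d6, d9 are left stale, never re-checked.

Run set: d2, d3, d4, d5, d8, d11 (6 run).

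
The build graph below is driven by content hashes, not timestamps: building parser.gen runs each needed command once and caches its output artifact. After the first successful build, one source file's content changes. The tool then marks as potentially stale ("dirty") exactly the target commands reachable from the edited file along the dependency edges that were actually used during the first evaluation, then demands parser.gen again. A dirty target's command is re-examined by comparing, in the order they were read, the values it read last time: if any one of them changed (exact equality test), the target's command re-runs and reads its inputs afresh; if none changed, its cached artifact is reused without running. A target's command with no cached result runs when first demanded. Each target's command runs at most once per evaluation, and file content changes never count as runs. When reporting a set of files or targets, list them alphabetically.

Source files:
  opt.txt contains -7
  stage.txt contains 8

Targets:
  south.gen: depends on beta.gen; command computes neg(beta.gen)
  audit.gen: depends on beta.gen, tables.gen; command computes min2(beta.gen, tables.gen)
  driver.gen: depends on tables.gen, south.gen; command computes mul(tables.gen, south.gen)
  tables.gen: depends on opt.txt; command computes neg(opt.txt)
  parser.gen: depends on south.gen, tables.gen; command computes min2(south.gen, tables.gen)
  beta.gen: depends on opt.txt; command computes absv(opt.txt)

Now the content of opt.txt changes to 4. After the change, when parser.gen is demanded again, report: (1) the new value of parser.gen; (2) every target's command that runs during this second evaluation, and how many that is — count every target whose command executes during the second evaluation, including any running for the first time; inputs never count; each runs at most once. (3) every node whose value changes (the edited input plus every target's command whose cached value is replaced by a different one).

Initial pass — values computed on the first demand:
  beta.gen = absv(-7) = 7
  south.gen = neg(7) = -7
  tables.gen = neg(-7) = 7
  parser.gen = min2(-7, 7) = -7

Second demand — change propagation:
  beta.gen: re-runs because opt.txt -7->4; new result 4.
  south.gen: re-runs because beta.gen 7->4; new result -4.
  tables.gen: re-runs because opt.txt -7->4; new result -4.
  parser.gen: re-runs because south.gen -7->-4; tables.gen 7->-4; new result -4.

parser.gen now evaluates to -4.
Run set: beta.gen, parser.gen, south.gen, tables.gen (4 run).
Changed values: beta.gen, opt.txt, parser.gen, south.gen, tables.gen.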